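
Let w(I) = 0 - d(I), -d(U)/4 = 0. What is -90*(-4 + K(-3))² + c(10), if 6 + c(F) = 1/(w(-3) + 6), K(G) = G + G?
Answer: -54035/6 ≈ -9005.8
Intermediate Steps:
d(U) = 0 (d(U) = -4*0 = 0)
K(G) = 2*G
w(I) = 0 (w(I) = 0 - 1*0 = 0 + 0 = 0)
c(F) = -35/6 (c(F) = -6 + 1/(0 + 6) = -6 + 1/6 = -6 + ⅙ = -35/6)
-90*(-4 + K(-3))² + c(10) = -90*(-4 + 2*(-3))² - 35/6 = -90*(-4 - 6)² - 35/6 = -90*(-10)² - 35/6 = -90*100 - 35/6 = -9000 - 35/6 = -54035/6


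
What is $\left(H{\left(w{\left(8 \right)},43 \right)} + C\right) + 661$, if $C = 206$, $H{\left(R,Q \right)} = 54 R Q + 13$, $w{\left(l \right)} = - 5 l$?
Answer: $-92000$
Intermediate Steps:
$H{\left(R,Q \right)} = 13 + 54 Q R$ ($H{\left(R,Q \right)} = 54 Q R + 13 = 13 + 54 Q R$)
$\left(H{\left(w{\left(8 \right)},43 \right)} + C\right) + 661 = \left(\left(13 + 54 \cdot 43 \left(\left(-5\right) 8\right)\right) + 206\right) + 661 = \left(\left(13 + 54 \cdot 43 \left(-40\right)\right) + 206\right) + 661 = \left(\left(13 - 92880\right) + 206\right) + 661 = \left(-92867 + 206\right) + 661 = -92661 + 661 = -92000$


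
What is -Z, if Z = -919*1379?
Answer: 1267301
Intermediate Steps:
Z = -1267301
-Z = -1*(-1267301) = 1267301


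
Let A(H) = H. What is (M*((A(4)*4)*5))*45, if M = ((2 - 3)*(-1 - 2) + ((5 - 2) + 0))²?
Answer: 129600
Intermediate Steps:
M = 36 (M = (-1*(-3) + (3 + 0))² = (3 + 3)² = 6² = 36)
(M*((A(4)*4)*5))*45 = (36*((4*4)*5))*45 = (36*(16*5))*45 = (36*80)*45 = 2880*45 = 129600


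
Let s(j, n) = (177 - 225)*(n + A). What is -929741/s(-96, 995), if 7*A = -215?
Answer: 6508187/324000 ≈ 20.087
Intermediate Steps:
A = -215/7 (A = (1/7)*(-215) = -215/7 ≈ -30.714)
s(j, n) = 10320/7 - 48*n (s(j, n) = (177 - 225)*(n - 215/7) = -48*(-215/7 + n) = 10320/7 - 48*n)
-929741/s(-96, 995) = -929741/(10320/7 - 48*995) = -929741/(10320/7 - 47760) = -929741/(-324000/7) = -929741*(-7/324000) = 6508187/324000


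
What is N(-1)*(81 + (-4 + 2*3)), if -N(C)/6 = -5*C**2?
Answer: 2490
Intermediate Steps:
N(C) = 30*C**2 (N(C) = -(-30)*C**2 = 30*C**2)
N(-1)*(81 + (-4 + 2*3)) = (30*(-1)**2)*(81 + (-4 + 2*3)) = (30*1)*(81 + (-4 + 6)) = 30*(81 + 2) = 30*83 = 2490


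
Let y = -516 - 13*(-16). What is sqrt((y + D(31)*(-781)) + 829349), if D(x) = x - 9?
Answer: sqrt(811859) ≈ 901.03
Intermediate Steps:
D(x) = -9 + x
y = -308 (y = -516 - 1*(-208) = -516 + 208 = -308)
sqrt((y + D(31)*(-781)) + 829349) = sqrt((-308 + (-9 + 31)*(-781)) + 829349) = sqrt((-308 + 22*(-781)) + 829349) = sqrt((-308 - 17182) + 829349) = sqrt(-17490 + 829349) = sqrt(811859)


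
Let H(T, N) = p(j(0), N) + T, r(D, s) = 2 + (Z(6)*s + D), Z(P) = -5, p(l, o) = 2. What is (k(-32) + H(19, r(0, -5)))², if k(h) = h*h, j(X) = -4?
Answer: 1092025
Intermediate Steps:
k(h) = h²
r(D, s) = 2 + D - 5*s (r(D, s) = 2 + (-5*s + D) = 2 + (D - 5*s) = 2 + D - 5*s)
H(T, N) = 2 + T
(k(-32) + H(19, r(0, -5)))² = ((-32)² + (2 + 19))² = (1024 + 21)² = 1045² = 1092025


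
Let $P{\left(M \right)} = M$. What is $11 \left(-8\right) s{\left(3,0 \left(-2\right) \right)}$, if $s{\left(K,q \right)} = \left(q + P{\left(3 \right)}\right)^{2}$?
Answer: $-792$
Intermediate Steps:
$s{\left(K,q \right)} = \left(3 + q\right)^{2}$ ($s{\left(K,q \right)} = \left(q + 3\right)^{2} = \left(3 + q\right)^{2}$)
$11 \left(-8\right) s{\left(3,0 \left(-2\right) \right)} = 11 \left(-8\right) \left(3 + 0 \left(-2\right)\right)^{2} = - 88 \left(3 + 0\right)^{2} = - 88 \cdot 3^{2} = \left(-88\right) 9 = -792$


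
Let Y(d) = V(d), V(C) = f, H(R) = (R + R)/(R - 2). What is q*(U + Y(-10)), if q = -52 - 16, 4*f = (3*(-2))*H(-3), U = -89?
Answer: 30872/5 ≈ 6174.4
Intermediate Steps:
H(R) = 2*R/(-2 + R) (H(R) = (2*R)/(-2 + R) = 2*R/(-2 + R))
f = -9/5 (f = ((3*(-2))*(2*(-3)/(-2 - 3)))/4 = (-12*(-3)/(-5))/4 = (-12*(-3)*(-1)/5)/4 = (-6*6/5)/4 = (¼)*(-36/5) = -9/5 ≈ -1.8000)
q = -68
V(C) = -9/5
Y(d) = -9/5
q*(U + Y(-10)) = -68*(-89 - 9/5) = -68*(-454/5) = 30872/5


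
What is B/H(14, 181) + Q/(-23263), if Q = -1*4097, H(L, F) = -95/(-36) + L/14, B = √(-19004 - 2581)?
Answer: 4097/23263 + 36*I*√21585/131 ≈ 0.17612 + 40.375*I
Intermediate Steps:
B = I*√21585 (B = √(-21585) = I*√21585 ≈ 146.92*I)
H(L, F) = 95/36 + L/14 (H(L, F) = -95*(-1/36) + L*(1/14) = 95/36 + L/14)
Q = -4097
B/H(14, 181) + Q/(-23263) = (I*√21585)/(95/36 + (1/14)*14) - 4097/(-23263) = (I*√21585)/(95/36 + 1) - 4097*(-1/23263) = (I*√21585)/(131/36) + 4097/23263 = (I*√21585)*(36/131) + 4097/23263 = 36*I*√21585/131 + 4097/23263 = 4097/23263 + 36*I*√21585/131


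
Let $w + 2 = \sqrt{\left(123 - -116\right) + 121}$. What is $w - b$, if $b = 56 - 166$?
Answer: $108 + 6 \sqrt{10} \approx 126.97$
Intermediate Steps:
$w = -2 + 6 \sqrt{10}$ ($w = -2 + \sqrt{\left(123 - -116\right) + 121} = -2 + \sqrt{\left(123 + 116\right) + 121} = -2 + \sqrt{239 + 121} = -2 + \sqrt{360} = -2 + 6 \sqrt{10} \approx 16.974$)
$b = -110$
$w - b = \left(-2 + 6 \sqrt{10}\right) - -110 = \left(-2 + 6 \sqrt{10}\right) + 110 = 108 + 6 \sqrt{10}$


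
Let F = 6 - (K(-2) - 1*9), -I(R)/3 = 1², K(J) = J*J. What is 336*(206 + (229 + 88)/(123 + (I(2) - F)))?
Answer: 7651056/109 ≈ 70193.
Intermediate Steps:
K(J) = J²
I(R) = -3 (I(R) = -3*1² = -3*1 = -3)
F = 11 (F = 6 - ((-2)² - 1*9) = 6 - (4 - 9) = 6 - 1*(-5) = 6 + 5 = 11)
336*(206 + (229 + 88)/(123 + (I(2) - F))) = 336*(206 + (229 + 88)/(123 + (-3 - 1*11))) = 336*(206 + 317/(123 + (-3 - 11))) = 336*(206 + 317/(123 - 14)) = 336*(206 + 317/109) = 336*(22771/109) = 7651056/109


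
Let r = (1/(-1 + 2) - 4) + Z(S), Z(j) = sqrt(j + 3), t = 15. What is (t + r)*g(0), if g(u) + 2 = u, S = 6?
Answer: -30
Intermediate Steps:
Z(j) = sqrt(3 + j)
g(u) = -2 + u
r = 0 (r = (1/(-1 + 2) - 4) + sqrt(3 + 6) = (1/1 - 4) + sqrt(9) = (1 - 4) + 3 = -3 + 3 = 0)
(t + r)*g(0) = (15 + 0)*(-2 + 0) = 15*(-2) = -30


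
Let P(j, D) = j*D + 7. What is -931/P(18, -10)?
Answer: 931/173 ≈ 5.3815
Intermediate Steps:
P(j, D) = 7 + D*j (P(j, D) = D*j + 7 = 7 + D*j)
-931/P(18, -10) = -931/(7 - 10*18) = -931/(7 - 180) = -931/(-173) = -931*(-1/173) = 931/173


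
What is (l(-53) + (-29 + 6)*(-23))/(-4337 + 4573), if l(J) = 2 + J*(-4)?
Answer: 743/236 ≈ 3.1483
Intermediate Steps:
l(J) = 2 - 4*J
(l(-53) + (-29 + 6)*(-23))/(-4337 + 4573) = ((2 - 4*(-53)) + (-29 + 6)*(-23))/(-4337 + 4573) = ((2 + 212) - 23*(-23))/236 = (214 + 529)*(1/236) = 743*(1/236) = 743/236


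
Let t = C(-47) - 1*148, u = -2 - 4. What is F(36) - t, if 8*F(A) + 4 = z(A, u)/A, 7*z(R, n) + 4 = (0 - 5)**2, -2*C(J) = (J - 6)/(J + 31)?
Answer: 895/6 ≈ 149.17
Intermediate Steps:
u = -6
C(J) = -(-6 + J)/(2*(31 + J)) (C(J) = -(J - 6)/(2*(J + 31)) = -(-6 + J)/(2*(31 + J)))
z(R, n) = 3 (z(R, n) = -4/7 + (0 - 5)**2/7 = -4/7 + (1/7)*(-5)**2 = -4/7 + (1/7)*25 = -4/7 + 25/7 = 3)
F(A) = -1/2 + 3/(8*A) (F(A) = -1/2 + (3/A)/8 = -1/2 + 3/(8*A))
t = -4789/32 (t = (6 - 1*(-47))/(2*(31 - 47)) - 1*148 = (1/2)*(6 + 47)/(-16) - 148 = (1/2)*(-1/16)*53 - 148 = -53/32 - 148 = -4789/32 ≈ -149.66)
F(36) - t = (1/8)*(3 - 4*36)/36 - 1*(-4789/32) = (1/8)*(1/36)*(3 - 144) + 4789/32 = (1/8)*(1/36)*(-141) + 4789/32 = -47/96 + 4789/32 = 895/6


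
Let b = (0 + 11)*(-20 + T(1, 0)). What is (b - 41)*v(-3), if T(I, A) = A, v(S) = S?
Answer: 783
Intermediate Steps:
b = -220 (b = (0 + 11)*(-20 + 0) = 11*(-20) = -220)
(b - 41)*v(-3) = (-220 - 41)*(-3) = -261*(-3) = 783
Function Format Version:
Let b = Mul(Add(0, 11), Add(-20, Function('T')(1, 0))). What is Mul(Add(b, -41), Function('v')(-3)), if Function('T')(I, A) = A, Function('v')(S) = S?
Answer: 783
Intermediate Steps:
b = -220 (b = Mul(Add(0, 11), Add(-20, 0)) = Mul(11, -20) = -220)
Mul(Add(b, -41), Function('v')(-3)) = Mul(Add(-220, -41), -3) = Mul(-261, -3) = 783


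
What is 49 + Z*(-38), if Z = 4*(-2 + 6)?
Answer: -559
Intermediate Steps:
Z = 16 (Z = 4*4 = 16)
49 + Z*(-38) = 49 + 16*(-38) = 49 - 608 = -559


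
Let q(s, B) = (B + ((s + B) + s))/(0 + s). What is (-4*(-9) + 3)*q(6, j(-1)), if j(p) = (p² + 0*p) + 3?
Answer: 130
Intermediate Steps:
j(p) = 3 + p² (j(p) = (p² + 0) + 3 = p² + 3 = 3 + p²)
q(s, B) = (2*B + 2*s)/s (q(s, B) = (B + ((B + s) + s))/s = (B + (B + 2*s))/s = (2*B + 2*s)/s)
(-4*(-9) + 3)*q(6, j(-1)) = (-4*(-9) + 3)*(2 + 2*(3 + (-1)²)/6) = (36 + 3)*(2 + 2*(3 + 1)*(⅙)) = 39*(2 + 2*4*(⅙)) = 39*(2 + 4/3) = 39*(10/3) = 130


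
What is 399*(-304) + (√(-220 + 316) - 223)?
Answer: -121519 + 4*√6 ≈ -1.2151e+5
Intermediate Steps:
399*(-304) + (√(-220 + 316) - 223) = -121296 + (√96 - 223) = -121296 + (4*√6 - 223) = -121296 + (-223 + 4*√6) = -121519 + 4*√6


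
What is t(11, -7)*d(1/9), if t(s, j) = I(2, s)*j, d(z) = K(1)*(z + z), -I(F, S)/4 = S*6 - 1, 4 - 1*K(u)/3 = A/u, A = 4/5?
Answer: 11648/3 ≈ 3882.7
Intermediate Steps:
A = ⅘ (A = 4*(⅕) = ⅘ ≈ 0.80000)
K(u) = 12 - 12/(5*u)
I(F, S) = 4 - 24*S (I(F, S) = -4*(S*6 - 1) = -4*(6*S - 1) = -4*(-1 + 6*S) = 4 - 24*S)
d(z) = 96*z/5 (d(z) = (12 - 12/5/1)*(z + z) = (12 - 12/5*1)*(2*z) = (12 - 12/5)*(2*z) = 48*(2*z)/5 = 96*z/5)
t(s, j) = j*(4 - 24*s) (t(s, j) = (4 - 24*s)*j = j*(4 - 24*s))
t(11, -7)*d(1/9) = (4*(-7)*(1 - 6*11))*((96/5)/9) = (4*(-7)*(1 - 66))*((96/5)*(⅑)) = (4*(-7)*(-65))*(32/15) = 1820*(32/15) = 11648/3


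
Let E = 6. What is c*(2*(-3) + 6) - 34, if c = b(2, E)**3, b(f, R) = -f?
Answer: -34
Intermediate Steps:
c = -8 (c = (-1*2)**3 = (-2)**3 = -8)
c*(2*(-3) + 6) - 34 = -8*(2*(-3) + 6) - 34 = -8*(-6 + 6) - 34 = -8*0 - 34 = 0 - 34 = -34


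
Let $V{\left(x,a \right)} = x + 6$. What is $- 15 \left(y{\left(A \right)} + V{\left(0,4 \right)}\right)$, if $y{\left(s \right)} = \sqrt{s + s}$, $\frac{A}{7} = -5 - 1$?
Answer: $-90 - 30 i \sqrt{21} \approx -90.0 - 137.48 i$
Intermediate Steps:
$V{\left(x,a \right)} = 6 + x$
$A = -42$ ($A = 7 \left(-5 - 1\right) = 7 \left(-6\right) = -42$)
$y{\left(s \right)} = \sqrt{2} \sqrt{s}$ ($y{\left(s \right)} = \sqrt{2 s} = \sqrt{2} \sqrt{s}$)
$- 15 \left(y{\left(A \right)} + V{\left(0,4 \right)}\right) = - 15 \left(\sqrt{2} \sqrt{-42} + \left(6 + 0\right)\right) = - 15 \left(\sqrt{2} i \sqrt{42} + 6\right) = - 15 \left(2 i \sqrt{21} + 6\right) = - 15 \left(6 + 2 i \sqrt{21}\right) = -90 - 30 i \sqrt{21}$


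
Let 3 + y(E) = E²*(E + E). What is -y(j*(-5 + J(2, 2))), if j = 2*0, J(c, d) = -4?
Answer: 3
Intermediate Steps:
j = 0
y(E) = -3 + 2*E³ (y(E) = -3 + E²*(E + E) = -3 + E²*(2*E) = -3 + 2*E³)
-y(j*(-5 + J(2, 2))) = -(-3 + 2*(0*(-5 - 4))³) = -(-3 + 2*(0*(-9))³) = -(-3 + 2*0³) = -(-3 + 2*0) = -(-3 + 0) = -1*(-3) = 3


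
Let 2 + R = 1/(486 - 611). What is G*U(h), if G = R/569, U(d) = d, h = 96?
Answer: -24096/71125 ≈ -0.33878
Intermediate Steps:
R = -251/125 (R = -2 + 1/(486 - 611) = -2 + 1/(-125) = -2 - 1/125 = -251/125 ≈ -2.0080)
G = -251/71125 (G = -251/125/569 = -251/125*1/569 = -251/71125 ≈ -0.0035290)
G*U(h) = -251/71125*96 = -24096/71125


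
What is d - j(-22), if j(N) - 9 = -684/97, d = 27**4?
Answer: 51549588/97 ≈ 5.3144e+5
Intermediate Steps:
d = 531441
j(N) = 189/97 (j(N) = 9 - 684/97 = 189/97)
d - j(-22) = 531441 - 1*189/97 = 531441 - 189/97 = 51549588/97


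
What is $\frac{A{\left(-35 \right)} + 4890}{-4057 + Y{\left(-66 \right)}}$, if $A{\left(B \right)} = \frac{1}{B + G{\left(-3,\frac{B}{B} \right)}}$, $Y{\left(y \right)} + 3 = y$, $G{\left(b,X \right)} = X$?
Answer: $- \frac{166259}{140284} \approx -1.1852$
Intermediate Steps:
$Y{\left(y \right)} = -3 + y$
$A{\left(B \right)} = \frac{1}{1 + B}$ ($A{\left(B \right)} = \frac{1}{B + \frac{B}{B}} = \frac{1}{B + 1} = \frac{1}{1 + B}$)
$\frac{A{\left(-35 \right)} + 4890}{-4057 + Y{\left(-66 \right)}} = \frac{\frac{1}{1 - 35} + 4890}{-4057 - 69} = \frac{\frac{1}{-34} + 4890}{-4057 - 69} = \frac{- \frac{1}{34} + 4890}{-4126} = \frac{166259}{34} \left(- \frac{1}{4126}\right) = - \frac{166259}{140284}$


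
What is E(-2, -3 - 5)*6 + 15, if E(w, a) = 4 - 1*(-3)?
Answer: 57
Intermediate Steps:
E(w, a) = 7 (E(w, a) = 4 + 3 = 7)
E(-2, -3 - 5)*6 + 15 = 7*6 + 15 = 42 + 15 = 57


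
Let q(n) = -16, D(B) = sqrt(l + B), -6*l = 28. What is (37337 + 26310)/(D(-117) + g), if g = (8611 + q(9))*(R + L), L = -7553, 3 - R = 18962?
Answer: -8701969574448/31155017144405833 - 63647*I*sqrt(1095)/155775085722029165 ≈ -0.00027931 - 1.352e-11*I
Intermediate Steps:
R = -18959 (R = 3 - 1*18962 = 3 - 18962 = -18959)
l = -14/3 (l = -1/6*28 = -14/3 ≈ -4.6667)
D(B) = sqrt(-14/3 + B)
g = -227870640 (g = (8611 - 16)*(-18959 - 7553) = 8595*(-26512) = -227870640)
(37337 + 26310)/(D(-117) + g) = (37337 + 26310)/(sqrt(-42 + 9*(-117))/3 - 227870640) = 63647/(sqrt(-42 - 1053)/3 - 227870640) = 63647/(sqrt(-1095)/3 - 227870640) = 63647/((I*sqrt(1095))/3 - 227870640) = 63647/(I*sqrt(1095)/3 - 227870640) = 63647/(-227870640 + I*sqrt(1095)/3)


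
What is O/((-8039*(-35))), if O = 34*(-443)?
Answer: -15062/281365 ≈ -0.053532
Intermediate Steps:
O = -15062
O/((-8039*(-35))) = -15062/((-8039*(-35))) = -15062/281365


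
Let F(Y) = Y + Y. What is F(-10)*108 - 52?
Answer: -2212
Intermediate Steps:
F(Y) = 2*Y
F(-10)*108 - 52 = (2*(-10))*108 - 52 = -20*108 - 52 = -2160 - 52 = -2212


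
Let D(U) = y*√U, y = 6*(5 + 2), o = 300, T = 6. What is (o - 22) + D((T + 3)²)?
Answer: 656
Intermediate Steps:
y = 42 (y = 6*7 = 42)
D(U) = 42*√U
(o - 22) + D((T + 3)²) = (300 - 22) + 42*√((6 + 3)²) = 278 + 42*√(9²) = 278 + 42*√81 = 278 + 42*9 = 278 + 378 = 656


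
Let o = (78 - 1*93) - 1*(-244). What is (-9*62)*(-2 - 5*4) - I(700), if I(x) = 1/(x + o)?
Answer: 11404403/929 ≈ 12276.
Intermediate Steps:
o = 229 (o = (78 - 93) + 244 = -15 + 244 = 229)
I(x) = 1/(229 + x) (I(x) = 1/(x + 229) = 1/(229 + x))
(-9*62)*(-2 - 5*4) - I(700) = (-9*62)*(-2 - 5*4) - 1/(229 + 700) = -558*(-2 - 20) - 1/929 = -558*(-22) - 1*1/929 = 12276 - 1/929 = 11404403/929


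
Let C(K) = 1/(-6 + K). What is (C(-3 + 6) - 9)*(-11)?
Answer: 308/3 ≈ 102.67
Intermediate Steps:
(C(-3 + 6) - 9)*(-11) = (1/(-6 + (-3 + 6)) - 9)*(-11) = (1/(-6 + 3) - 9)*(-11) = (1/(-3) - 9)*(-11) = (-⅓ - 9)*(-11) = -28/3*(-11) = 308/3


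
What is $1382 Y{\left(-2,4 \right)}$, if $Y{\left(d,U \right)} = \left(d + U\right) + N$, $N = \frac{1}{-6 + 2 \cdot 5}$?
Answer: $\frac{6219}{2} \approx 3109.5$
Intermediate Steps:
$N = \frac{1}{4}$ ($N = \frac{1}{-6 + 10} = \frac{1}{4} \approx 0.25$)
$Y{\left(d,U \right)} = \frac{1}{4} + U + d$ ($Y{\left(d,U \right)} = \left(d + U\right) + \frac{1}{4} = \left(U + d\right) + \frac{1}{4} = \frac{1}{4} + U + d$)
$1382 Y{\left(-2,4 \right)} = 1382 \left(\frac{1}{4} + 4 - 2\right) = 1382 \cdot \frac{9}{4} = \frac{6219}{2}$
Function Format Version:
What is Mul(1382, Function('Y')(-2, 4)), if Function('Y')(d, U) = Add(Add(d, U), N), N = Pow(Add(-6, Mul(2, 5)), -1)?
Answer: Rational(6219, 2) ≈ 3109.5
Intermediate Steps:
N = Rational(1, 4) (N = Pow(Add(-6, 10), -1) = Pow(4, -1) = Rational(1, 4) ≈ 0.25000)
Function('Y')(d, U) = Add(Rational(1, 4), U, d) (Function('Y')(d, U) = Add(Add(d, U), Rational(1, 4)) = Add(Add(U, d), Rational(1, 4)) = Add(Rational(1, 4), U, d))
Mul(1382, Function('Y')(-2, 4)) = Mul(1382, Add(Rational(1, 4), 4, -2)) = Mul(1382, Rational(9, 4)) = Rational(6219, 2)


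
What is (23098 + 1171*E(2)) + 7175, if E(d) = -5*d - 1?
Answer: 17392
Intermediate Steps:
E(d) = -1 - 5*d
(23098 + 1171*E(2)) + 7175 = (23098 + 1171*(-1 - 5*2)) + 7175 = (23098 + 1171*(-1 - 10)) + 7175 = (23098 + 1171*(-11)) + 7175 = (23098 - 12881) + 7175 = 10217 + 7175 = 17392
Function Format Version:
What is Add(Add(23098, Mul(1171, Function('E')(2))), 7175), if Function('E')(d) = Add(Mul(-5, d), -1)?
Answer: 17392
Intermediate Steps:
Function('E')(d) = Add(-1, Mul(-5, d))
Add(Add(23098, Mul(1171, Function('E')(2))), 7175) = Add(Add(23098, Mul(1171, Add(-1, Mul(-5, 2)))), 7175) = Add(Add(23098, Mul(1171, Add(-1, -10))), 7175) = Add(Add(23098, Mul(1171, -11)), 7175) = Add(Add(23098, -12881), 7175) = Add(10217, 7175) = 17392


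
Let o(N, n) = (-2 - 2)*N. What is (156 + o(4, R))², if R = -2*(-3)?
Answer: 19600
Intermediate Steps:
R = 6
o(N, n) = -4*N
(156 + o(4, R))² = (156 - 4*4)² = (156 - 16)² = 140² = 19600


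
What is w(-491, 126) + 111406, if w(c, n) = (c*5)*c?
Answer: 1316811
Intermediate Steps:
w(c, n) = 5*c² (w(c, n) = (5*c)*c = 5*c²)
w(-491, 126) + 111406 = 5*(-491)² + 111406 = 5*241081 + 111406 = 1205405 + 111406 = 1316811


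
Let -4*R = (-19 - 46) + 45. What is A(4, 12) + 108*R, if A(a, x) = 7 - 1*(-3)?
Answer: 550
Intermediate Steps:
R = 5 (R = -((-19 - 46) + 45)/4 = -(-65 + 45)/4 = -¼*(-20) = 5)
A(a, x) = 10 (A(a, x) = 7 + 3 = 10)
A(4, 12) + 108*R = 10 + 108*5 = 10 + 540 = 550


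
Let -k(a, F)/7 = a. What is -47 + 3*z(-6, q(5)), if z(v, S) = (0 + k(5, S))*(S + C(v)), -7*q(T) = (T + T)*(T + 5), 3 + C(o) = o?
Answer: 2398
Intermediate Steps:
C(o) = -3 + o
k(a, F) = -7*a
q(T) = -2*T*(5 + T)/7 (q(T) = -(T + T)*(T + 5)/7 = -2*T*(5 + T)/7)
z(v, S) = 105 - 35*S - 35*v (z(v, S) = (0 - 7*5)*(S + (-3 + v)) = (0 - 35)*(-3 + S + v) = -35*(-3 + S + v) = 105 - 35*S - 35*v)
-47 + 3*z(-6, q(5)) = -47 + 3*(105 - (-10)*5*(5 + 5) - 35*(-6)) = -47 + 3*(105 - (-10)*5*10 + 210) = -47 + 3*(105 - 35*(-100/7) + 210) = -47 + 3*(105 + 500 + 210) = -47 + 3*815 = -47 + 2445 = 2398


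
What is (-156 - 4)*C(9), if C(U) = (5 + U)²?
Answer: -31360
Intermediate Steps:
(-156 - 4)*C(9) = (-156 - 4)*(5 + 9)² = -160*14² = -160*196 = -31360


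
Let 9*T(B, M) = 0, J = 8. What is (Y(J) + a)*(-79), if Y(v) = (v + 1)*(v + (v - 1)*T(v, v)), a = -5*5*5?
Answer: 4187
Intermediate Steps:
T(B, M) = 0 (T(B, M) = (1/9)*0 = 0)
a = -125 (a = -25*5 = -125)
Y(v) = v*(1 + v) (Y(v) = (v + 1)*(v + (v - 1)*0) = (1 + v)*(v + (-1 + v)*0) = (1 + v)*(v + 0) = (1 + v)*v = v*(1 + v))
(Y(J) + a)*(-79) = (8*(1 + 8) - 125)*(-79) = (8*9 - 125)*(-79) = (72 - 125)*(-79) = -53*(-79) = 4187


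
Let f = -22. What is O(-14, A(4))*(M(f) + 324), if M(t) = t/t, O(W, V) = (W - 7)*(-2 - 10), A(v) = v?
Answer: 81900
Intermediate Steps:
O(W, V) = 84 - 12*W (O(W, V) = (-7 + W)*(-12) = 84 - 12*W)
M(t) = 1
O(-14, A(4))*(M(f) + 324) = (84 - 12*(-14))*(1 + 324) = (84 + 168)*325 = 252*325 = 81900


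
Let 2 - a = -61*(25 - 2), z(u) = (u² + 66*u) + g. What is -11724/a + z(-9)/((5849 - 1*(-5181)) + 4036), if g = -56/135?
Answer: -4788588559/571528710 ≈ -8.3786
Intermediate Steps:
g = -56/135 (g = -56*1/135 = -56/135 ≈ -0.41481)
z(u) = -56/135 + u² + 66*u (z(u) = (u² + 66*u) - 56/135 = -56/135 + u² + 66*u)
a = 1405 (a = 2 - (-61)*(25 - 2) = 2 - (-61)*23 = 2 - 1*(-1403) = 2 + 1403 = 1405)
-11724/a + z(-9)/((5849 - 1*(-5181)) + 4036) = -11724/1405 + (-56/135 + (-9)² + 66*(-9))/((5849 - 1*(-5181)) + 4036) = -11724*1/1405 + (-56/135 + 81 - 594)/((5849 + 5181) + 4036) = -11724/1405 - 69311/(135*(11030 + 4036)) = -11724/1405 - 69311/135/15066 = -11724/1405 - 69311/135*1/15066 = -11724/1405 - 69311/2033910 = -4788588559/571528710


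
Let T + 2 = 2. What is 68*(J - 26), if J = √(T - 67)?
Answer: -1768 + 68*I*√67 ≈ -1768.0 + 556.6*I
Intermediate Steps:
T = 0 (T = -2 + 2 = 0)
J = I*√67 (J = √(0 - 67) = √(-67) = I*√67 ≈ 8.1853*I)
68*(J - 26) = 68*(I*√67 - 26) = 68*(-26 + I*√67) = -1768 + 68*I*√67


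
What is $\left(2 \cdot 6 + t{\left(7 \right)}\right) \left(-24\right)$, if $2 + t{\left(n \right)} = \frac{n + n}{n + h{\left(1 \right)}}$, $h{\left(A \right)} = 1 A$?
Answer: $-282$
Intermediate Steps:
$h{\left(A \right)} = A$
$t{\left(n \right)} = -2 + \frac{2 n}{1 + n}$ ($t{\left(n \right)} = -2 + \frac{n + n}{n + 1} = -2 + \frac{2 n}{1 + n}$)
$\left(2 \cdot 6 + t{\left(7 \right)}\right) \left(-24\right) = \left(2 \cdot 6 - \frac{2}{1 + 7}\right) \left(-24\right) = \left(12 - \frac{2}{8}\right) \left(-24\right) = \left(12 - \frac{1}{4}\right) \left(-24\right) = \frac{47}{4} \left(-24\right) = -282$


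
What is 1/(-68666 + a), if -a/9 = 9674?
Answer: -1/155732 ≈ -6.4213e-6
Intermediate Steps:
a = -87066 (a = -9*9674 = -87066)
1/(-68666 + a) = 1/(-68666 - 87066) = 1/(-155732) = -1/155732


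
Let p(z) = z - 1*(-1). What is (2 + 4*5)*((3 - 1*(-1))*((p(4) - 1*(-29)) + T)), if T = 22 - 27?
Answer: 2552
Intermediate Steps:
p(z) = 1 + z (p(z) = z + 1 = 1 + z)
T = -5
(2 + 4*5)*((3 - 1*(-1))*((p(4) - 1*(-29)) + T)) = (2 + 4*5)*((3 - 1*(-1))*(((1 + 4) - 1*(-29)) - 5)) = (2 + 20)*((3 + 1)*((5 + 29) - 5)) = 22*(4*(34 - 5)) = 22*(4*29) = 22*116 = 2552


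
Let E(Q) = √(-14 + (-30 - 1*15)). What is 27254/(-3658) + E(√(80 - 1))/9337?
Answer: -13627/1829 + I*√59/9337 ≈ -7.4505 + 0.00082266*I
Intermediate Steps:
E(Q) = I*√59 (E(Q) = √(-14 + (-30 - 15)) = √(-14 - 45) = √(-59) = I*√59)
27254/(-3658) + E(√(80 - 1))/9337 = 27254/(-3658) + (I*√59)/9337 = 27254*(-1/3658) + (I*√59)*(1/9337) = -13627/1829 + I*√59/9337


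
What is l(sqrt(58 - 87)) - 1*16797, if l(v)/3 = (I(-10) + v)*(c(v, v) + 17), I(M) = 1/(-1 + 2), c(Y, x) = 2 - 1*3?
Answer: -16749 + 48*I*sqrt(29) ≈ -16749.0 + 258.49*I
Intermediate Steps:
c(Y, x) = -1 (c(Y, x) = 2 - 3 = -1)
I(M) = 1 (I(M) = 1/1 = 1)
l(v) = 48 + 48*v (l(v) = 3*((1 + v)*(-1 + 17)) = 3*((1 + v)*16) = 3*(16 + 16*v) = 48 + 48*v)
l(sqrt(58 - 87)) - 1*16797 = (48 + 48*sqrt(58 - 87)) - 1*16797 = (48 + 48*sqrt(-29)) - 16797 = (48 + 48*(I*sqrt(29))) - 16797 = (48 + 48*I*sqrt(29)) - 16797 = -16749 + 48*I*sqrt(29)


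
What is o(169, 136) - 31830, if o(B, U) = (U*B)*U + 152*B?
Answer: 3119682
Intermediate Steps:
o(B, U) = 152*B + B*U² (o(B, U) = (B*U)*U + 152*B = B*U² + 152*B = 152*B + B*U²)
o(169, 136) - 31830 = 169*(152 + 136²) - 31830 = 169*(152 + 18496) - 31830 = 169*18648 - 31830 = 3151512 - 31830 = 3119682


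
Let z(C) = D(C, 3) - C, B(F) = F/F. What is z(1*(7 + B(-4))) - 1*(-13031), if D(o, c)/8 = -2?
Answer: 13007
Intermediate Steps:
B(F) = 1
D(o, c) = -16 (D(o, c) = 8*(-2) = -16)
z(C) = -16 - C
z(1*(7 + B(-4))) - 1*(-13031) = (-16 - (7 + 1)) - 1*(-13031) = (-16 - 8) + 13031 = -24 + 13031 = 13007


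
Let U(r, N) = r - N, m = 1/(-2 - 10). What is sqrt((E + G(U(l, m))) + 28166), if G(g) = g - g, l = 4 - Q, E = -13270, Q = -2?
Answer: 28*sqrt(19) ≈ 122.05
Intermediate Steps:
m = -1/12 (m = 1/(-12) = -1/12 ≈ -0.083333)
l = 6 (l = 4 - 1*(-2) = 4 + 2 = 6)
G(g) = 0
sqrt((E + G(U(l, m))) + 28166) = sqrt((-13270 + 0) + 28166) = sqrt(-13270 + 28166) = sqrt(14896) = 28*sqrt(19)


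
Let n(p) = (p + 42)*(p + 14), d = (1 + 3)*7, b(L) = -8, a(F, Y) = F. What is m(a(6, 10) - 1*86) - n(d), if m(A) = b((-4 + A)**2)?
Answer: -2948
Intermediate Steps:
d = 28 (d = 4*7 = 28)
n(p) = (14 + p)*(42 + p) (n(p) = (42 + p)*(14 + p) = (14 + p)*(42 + p))
m(A) = -8
m(a(6, 10) - 1*86) - n(d) = -8 - (588 + 28**2 + 56*28) = -8 - (588 + 784 + 1568) = -8 - 1*2940 = -8 - 2940 = -2948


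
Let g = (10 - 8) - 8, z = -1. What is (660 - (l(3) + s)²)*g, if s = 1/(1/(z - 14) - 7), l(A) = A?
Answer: -21971853/5618 ≈ -3911.0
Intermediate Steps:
s = -15/106 (s = 1/(1/(-1 - 14) - 7) = 1/(1/(-15) - 7) = 1/(-1/15 - 7) = 1/(-106/15) = -15/106 ≈ -0.14151)
g = -6 (g = 2 - 8 = -6)
(660 - (l(3) + s)²)*g = (660 - (3 - 15/106)²)*(-6) = (660 - (303/106)²)*(-6) = (660 - 1*91809/11236)*(-6) = (660 - 91809/11236)*(-6) = (7323951/11236)*(-6) = -21971853/5618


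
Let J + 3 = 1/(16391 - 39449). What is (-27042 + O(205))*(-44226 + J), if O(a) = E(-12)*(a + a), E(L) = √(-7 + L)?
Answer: 4596384099481/3843 - 209065618015*I*√19/11529 ≈ 1.196e+9 - 7.9044e+7*I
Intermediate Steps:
O(a) = 2*I*a*√19 (O(a) = √(-7 - 12)*(a + a) = √(-19)*(2*a) = (I*√19)*(2*a) = 2*I*a*√19)
J = -69175/23058 (J = -3 + 1/(16391 - 39449) = -3 + 1/(-23058) = -3 - 1/23058 = -69175/23058 ≈ -3.0000)
(-27042 + O(205))*(-44226 + J) = (-27042 + 2*I*205*√19)*(-44226 - 69175/23058) = (-27042 + 410*I*√19)*(-1019832283/23058) = 4596384099481/3843 - 209065618015*I*√19/11529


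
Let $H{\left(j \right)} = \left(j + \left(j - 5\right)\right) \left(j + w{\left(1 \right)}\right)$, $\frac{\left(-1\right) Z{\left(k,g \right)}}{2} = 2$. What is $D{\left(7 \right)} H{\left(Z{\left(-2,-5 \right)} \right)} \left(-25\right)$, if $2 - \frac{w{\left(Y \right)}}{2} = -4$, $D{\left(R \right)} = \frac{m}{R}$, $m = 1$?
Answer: $\frac{2600}{7} \approx 371.43$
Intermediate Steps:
$Z{\left(k,g \right)} = -4$ ($Z{\left(k,g \right)} = \left(-2\right) 2 = -4$)
$D{\left(R \right)} = \frac{1}{R}$ ($D{\left(R \right)} = 1 \frac{1}{R} = \frac{1}{R}$)
$w{\left(Y \right)} = 12$ ($w{\left(Y \right)} = 4 - -8 = 4 + 8 = 12$)
$H{\left(j \right)} = \left(-5 + 2 j\right) \left(12 + j\right)$ ($H{\left(j \right)} = \left(j + \left(j - 5\right)\right) \left(j + 12\right) = \left(j + \left(j - 5\right)\right) \left(12 + j\right) = \left(j + \left(-5 + j\right)\right) \left(12 + j\right) = \left(-5 + 2 j\right) \left(12 + j\right)$)
$D{\left(7 \right)} H{\left(Z{\left(-2,-5 \right)} \right)} \left(-25\right) = \frac{-60 + 2 \left(-4\right)^{2} + 19 \left(-4\right)}{7} \left(-25\right) = \frac{-60 + 2 \cdot 16 - 76}{7} \left(-25\right) = \frac{-60 + 32 - 76}{7} \left(-25\right) = \frac{1}{7} \left(-104\right) \left(-25\right) = \left(- \frac{104}{7}\right) \left(-25\right) = \frac{2600}{7}$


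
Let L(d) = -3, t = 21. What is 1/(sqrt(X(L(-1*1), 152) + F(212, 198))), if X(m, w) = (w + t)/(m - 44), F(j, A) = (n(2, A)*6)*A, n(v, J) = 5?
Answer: sqrt(13113329)/279007 ≈ 0.012979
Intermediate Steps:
F(j, A) = 30*A (F(j, A) = (5*6)*A = 30*A)
X(m, w) = (21 + w)/(-44 + m) (X(m, w) = (w + 21)/(m - 44) = (21 + w)/(-44 + m))
1/(sqrt(X(L(-1*1), 152) + F(212, 198))) = 1/(sqrt((21 + 152)/(-44 - 3) + 30*198)) = 1/(sqrt(173/(-47) + 5940)) = 1/(sqrt(-1/47*173 + 5940)) = 1/(sqrt(-173/47 + 5940)) = 1/(sqrt(279007/47)) = 1/(sqrt(13113329)/47) = sqrt(13113329)/279007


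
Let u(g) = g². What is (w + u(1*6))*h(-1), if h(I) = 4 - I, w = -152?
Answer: -580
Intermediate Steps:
(w + u(1*6))*h(-1) = (-152 + (1*6)²)*(4 - 1*(-1)) = (-152 + 6²)*(4 + 1) = (-152 + 36)*5 = -116*5 = -580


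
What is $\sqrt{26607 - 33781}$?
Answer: $i \sqrt{7174} \approx 84.699 i$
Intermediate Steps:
$\sqrt{26607 - 33781} = \sqrt{-7174} = i \sqrt{7174}$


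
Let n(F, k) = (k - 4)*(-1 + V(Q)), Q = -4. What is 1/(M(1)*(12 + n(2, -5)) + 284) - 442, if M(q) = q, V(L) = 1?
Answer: -130831/296 ≈ -442.00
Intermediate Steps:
n(F, k) = 0 (n(F, k) = (k - 4)*(-1 + 1) = (-4 + k)*0 = 0)
1/(M(1)*(12 + n(2, -5)) + 284) - 442 = 1/(1*(12 + 0) + 284) - 442 = 1/(1*12 + 284) - 442 = 1/(12 + 284) - 442 = 1/296 - 442 = -130831/296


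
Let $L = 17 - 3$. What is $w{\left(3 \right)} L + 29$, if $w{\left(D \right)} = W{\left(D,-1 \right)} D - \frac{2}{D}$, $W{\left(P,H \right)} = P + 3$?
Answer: $\frac{815}{3} \approx 271.67$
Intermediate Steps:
$W{\left(P,H \right)} = 3 + P$
$L = 14$ ($L = 17 - 3 = 14$)
$w{\left(D \right)} = - \frac{2}{D} + D \left(3 + D\right)$ ($w{\left(D \right)} = \left(3 + D\right) D - \frac{2}{D} = D \left(3 + D\right) - \frac{2}{D} = - \frac{2}{D} + D \left(3 + D\right)$)
$w{\left(3 \right)} L + 29 = \frac{-2 + 3^{2} \left(3 + 3\right)}{3} \cdot 14 + 29 = \frac{-2 + 9 \cdot 6}{3} \cdot 14 + 29 = \frac{-2 + 54}{3} \cdot 14 + 29 = \frac{1}{3} \cdot 52 \cdot 14 + 29 = \frac{52}{3} \cdot 14 + 29 = \frac{728}{3} + 29 = \frac{815}{3}$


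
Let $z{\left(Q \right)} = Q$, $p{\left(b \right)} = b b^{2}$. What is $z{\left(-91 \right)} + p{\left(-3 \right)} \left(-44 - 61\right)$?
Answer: $2744$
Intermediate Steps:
$p{\left(b \right)} = b^{3}$
$z{\left(-91 \right)} + p{\left(-3 \right)} \left(-44 - 61\right) = -91 + \left(-3\right)^{3} \left(-44 - 61\right) = -91 - -2835 = -91 + 2835 = 2744$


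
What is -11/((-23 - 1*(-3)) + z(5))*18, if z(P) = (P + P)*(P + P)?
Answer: -99/40 ≈ -2.4750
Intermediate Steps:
z(P) = 4*P**2 (z(P) = (2*P)*(2*P) = 4*P**2)
-11/((-23 - 1*(-3)) + z(5))*18 = -11/((-23 - 1*(-3)) + 4*5**2)*18 = -11/((-23 + 3) + 4*25)*18 = -11/(-20 + 100)*18 = -11/80*18 = -99/40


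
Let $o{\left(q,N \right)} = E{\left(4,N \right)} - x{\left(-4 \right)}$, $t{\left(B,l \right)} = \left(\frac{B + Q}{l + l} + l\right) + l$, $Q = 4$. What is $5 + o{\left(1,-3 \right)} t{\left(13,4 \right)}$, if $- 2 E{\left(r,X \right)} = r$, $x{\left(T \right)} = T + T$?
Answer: $\frac{263}{4} \approx 65.75$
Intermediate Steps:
$x{\left(T \right)} = 2 T$
$E{\left(r,X \right)} = - \frac{r}{2}$
$t{\left(B,l \right)} = 2 l + \frac{4 + B}{2 l}$ ($t{\left(B,l \right)} = \left(\frac{B + 4}{l + l} + l\right) + l = \left(\frac{4 + B}{2 l} + l\right) + l = \left(l + \frac{4 + B}{2 l}\right) + l = 2 l + \frac{4 + B}{2 l}$)
$o{\left(q,N \right)} = 6$ ($o{\left(q,N \right)} = \left(- \frac{1}{2}\right) 4 - 2 \left(-4\right) = -2 - -8 = -2 + 8 = 6$)
$5 + o{\left(1,-3 \right)} t{\left(13,4 \right)} = 5 + 6 \frac{4 + 13 + 4 \cdot 4^{2}}{2 \cdot 4} = 5 + 6 \cdot \frac{1}{2} \cdot \frac{1}{4} \left(4 + 13 + 4 \cdot 16\right) = 5 + 6 \cdot \frac{1}{2} \cdot \frac{1}{4} \left(4 + 13 + 64\right) = 5 + 6 \cdot \frac{1}{2} \cdot \frac{1}{4} \cdot 81 = 5 + 6 \cdot \frac{81}{8} = 5 + \frac{243}{4} = \frac{263}{4}$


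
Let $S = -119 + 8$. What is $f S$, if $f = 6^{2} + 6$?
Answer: $-4662$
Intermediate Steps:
$f = 42$ ($f = 36 + 6 = 42$)
$S = -111$
$f S = 42 \left(-111\right) = -4662$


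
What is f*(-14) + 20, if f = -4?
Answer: 76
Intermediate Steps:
f*(-14) + 20 = -4*(-14) + 20 = 56 + 20 = 76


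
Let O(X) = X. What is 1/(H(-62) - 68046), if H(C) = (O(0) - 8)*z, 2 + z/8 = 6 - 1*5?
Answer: -1/67982 ≈ -1.4710e-5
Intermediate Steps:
z = -8 (z = -16 + 8*(6 - 1*5) = -16 + 8*(6 - 5) = -16 + 8*1 = -16 + 8 = -8)
H(C) = 64 (H(C) = (0 - 8)*(-8) = -8*(-8) = 64)
1/(H(-62) - 68046) = 1/(64 - 68046) = 1/(-67982) = -1/67982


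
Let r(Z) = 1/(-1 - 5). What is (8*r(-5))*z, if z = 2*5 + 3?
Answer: -52/3 ≈ -17.333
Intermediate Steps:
r(Z) = -⅙ (r(Z) = 1/(-6) = -⅙)
z = 13 (z = 10 + 3 = 13)
(8*r(-5))*z = (8*(-⅙))*13 = -4/3*13 = -52/3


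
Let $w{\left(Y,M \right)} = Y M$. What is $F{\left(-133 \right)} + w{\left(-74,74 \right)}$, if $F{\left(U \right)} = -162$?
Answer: $-5638$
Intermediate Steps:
$w{\left(Y,M \right)} = M Y$
$F{\left(-133 \right)} + w{\left(-74,74 \right)} = -162 + 74 \left(-74\right) = -162 - 5476 = -5638$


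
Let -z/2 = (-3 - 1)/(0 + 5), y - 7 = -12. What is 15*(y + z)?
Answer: -51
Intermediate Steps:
y = -5 (y = 7 - 12 = -5)
z = 8/5 (z = -2*(-3 - 1)/(0 + 5) = -(-8)/5 = -2*(-⅘) = 8/5 ≈ 1.6000)
15*(y + z) = 15*(-5 + 8/5) = 15*(-17/5) = -51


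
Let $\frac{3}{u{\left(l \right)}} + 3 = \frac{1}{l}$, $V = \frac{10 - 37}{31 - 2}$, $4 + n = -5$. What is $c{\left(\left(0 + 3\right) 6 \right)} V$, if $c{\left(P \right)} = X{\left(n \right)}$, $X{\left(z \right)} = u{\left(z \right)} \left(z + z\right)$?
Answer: $- \frac{6561}{406} \approx -16.16$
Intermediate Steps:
$n = -9$ ($n = -4 - 5 = -9$)
$V = - \frac{27}{29} \approx -0.93103$
$u{\left(l \right)} = \frac{3}{-3 + \frac{1}{l}}$
$X{\left(z \right)} = - \frac{6 z^{2}}{-1 + 3 z}$ ($X{\left(z \right)} = - \frac{3 z}{-1 + 3 z} \left(z + z\right) = - \frac{3 z}{-1 + 3 z} 2 z = - \frac{6 z^{2}}{-1 + 3 z}$)
$c{\left(P \right)} = \frac{243}{14}$ ($c{\left(P \right)} = - \frac{6 \left(-9\right)^{2}}{-1 + 3 \left(-9\right)} = \left(-6\right) 81 \frac{1}{-1 - 27} = \left(-6\right) 81 \frac{1}{-28} = \left(-6\right) 81 \left(- \frac{1}{28}\right) = \frac{243}{14}$)
$c{\left(\left(0 + 3\right) 6 \right)} V = \frac{243}{14} \left(- \frac{27}{29}\right) = - \frac{6561}{406}$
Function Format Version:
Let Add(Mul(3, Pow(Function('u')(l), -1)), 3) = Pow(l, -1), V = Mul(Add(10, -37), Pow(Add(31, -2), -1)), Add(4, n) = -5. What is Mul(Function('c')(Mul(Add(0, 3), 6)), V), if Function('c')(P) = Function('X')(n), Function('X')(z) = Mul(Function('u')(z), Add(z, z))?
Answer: Rational(-6561, 406) ≈ -16.160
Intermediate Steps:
n = -9 (n = Add(-4, -5) = -9)
V = Rational(-27, 29) (V = Mul(-27, Pow(29, -1)) = Mul(-27, Rational(1, 29)) = Rational(-27, 29) ≈ -0.93103)
Function('u')(l) = Mul(3, Pow(Add(-3, Pow(l, -1)), -1))
Function('X')(z) = Mul(-6, Pow(z, 2), Pow(Add(-1, Mul(3, z)), -1)) (Function('X')(z) = Mul(Mul(-3, z, Pow(Add(-1, Mul(3, z)), -1)), Add(z, z)) = Mul(Mul(-3, z, Pow(Add(-1, Mul(3, z)), -1)), Mul(2, z)) = Mul(-6, Pow(z, 2), Pow(Add(-1, Mul(3, z)), -1)))
Function('c')(P) = Rational(243, 14) (Function('c')(P) = Mul(-6, Pow(-9, 2), Pow(Add(-1, Mul(3, -9)), -1)) = Mul(-6, 81, Pow(Add(-1, -27), -1)) = Mul(-6, 81, Pow(-28, -1)) = Mul(-6, 81, Rational(-1, 28)) = Rational(243, 14))
Mul(Function('c')(Mul(Add(0, 3), 6)), V) = Mul(Rational(243, 14), Rational(-27, 29)) = Rational(-6561, 406)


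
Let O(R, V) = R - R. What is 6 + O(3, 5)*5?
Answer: 6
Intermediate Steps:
O(R, V) = 0
6 + O(3, 5)*5 = 6 + 0*5 = 6 + 0 = 6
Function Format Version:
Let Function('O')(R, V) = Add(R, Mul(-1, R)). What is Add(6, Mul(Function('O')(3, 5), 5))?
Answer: 6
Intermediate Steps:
Function('O')(R, V) = 0
Add(6, Mul(Function('O')(3, 5), 5)) = Add(6, Mul(0, 5)) = Add(6, 0) = 6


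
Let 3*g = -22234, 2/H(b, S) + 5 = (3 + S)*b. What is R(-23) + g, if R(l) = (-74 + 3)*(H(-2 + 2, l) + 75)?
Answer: -190619/15 ≈ -12708.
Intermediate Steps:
H(b, S) = 2/(-5 + b*(3 + S)) (H(b, S) = 2/(-5 + (3 + S)*b) = 2/(-5 + b*(3 + S)))
R(l) = -26483/5 (R(l) = (-74 + 3)*(2/(-5 + 3*(-2 + 2) + l*(-2 + 2)) + 75) = -71*(2/(-5 + 3*0 + l*0) + 75) = -71*(2/(-5 + 0 + 0) + 75) = -71*(2/(-5) + 75) = -71*(2*(-⅕) + 75) = -71*(-⅖ + 75) = -71*373/5 = -26483/5)
g = -22234/3 (g = (⅓)*(-22234) = -22234/3 ≈ -7411.3)
R(-23) + g = -26483/5 - 22234/3 = -190619/15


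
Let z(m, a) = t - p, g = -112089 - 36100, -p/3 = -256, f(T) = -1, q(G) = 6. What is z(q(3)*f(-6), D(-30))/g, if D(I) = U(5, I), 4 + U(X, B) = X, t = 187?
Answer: 581/148189 ≈ 0.0039207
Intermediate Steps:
p = 768 (p = -3*(-256) = 768)
g = -148189
U(X, B) = -4 + X
D(I) = 1 (D(I) = -4 + 5 = 1)
z(m, a) = -581 (z(m, a) = 187 - 1*768 = 187 - 768 = -581)
z(q(3)*f(-6), D(-30))/g = -581/(-148189) = -581*(-1/148189) = 581/148189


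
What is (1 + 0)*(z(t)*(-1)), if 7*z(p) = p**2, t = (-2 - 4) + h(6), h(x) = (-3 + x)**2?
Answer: -9/7 ≈ -1.2857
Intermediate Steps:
t = 3 (t = (-2 - 4) + (-3 + 6)**2 = -6 + 3**2 = -6 + 9 = 3)
z(p) = p**2/7
(1 + 0)*(z(t)*(-1)) = (1 + 0)*(((1/7)*3**2)*(-1)) = 1*(((1/7)*9)*(-1)) = 1*((9/7)*(-1)) = 1*(-9/7) = -9/7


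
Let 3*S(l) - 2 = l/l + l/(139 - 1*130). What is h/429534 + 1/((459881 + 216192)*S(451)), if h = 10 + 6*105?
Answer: 103417924789/69404725255698 ≈ 0.0014901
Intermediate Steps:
h = 640 (h = 10 + 630 = 640)
S(l) = 1 + l/27 (S(l) = ⅔ + (l/l + l/(139 - 1*130))/3 = ⅔ + (1 + l/(139 - 130))/3 = ⅔ + (1 + l/9)/3 = ⅔ + (⅓ + l/27) = 1 + l/27)
h/429534 + 1/((459881 + 216192)*S(451)) = 640/429534 + 1/((459881 + 216192)*(1 + (1/27)*451)) = 640*(1/429534) + 1/(676073*(1 + 451/27)) = 320/214767 + 1/(676073*(478/27)) = 320/214767 + (1/676073)*(27/478) = 320/214767 + 27/323162894 = 103417924789/69404725255698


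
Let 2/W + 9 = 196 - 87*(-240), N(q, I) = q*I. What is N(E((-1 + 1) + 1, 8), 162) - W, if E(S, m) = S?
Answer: 3412852/21067 ≈ 162.00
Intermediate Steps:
N(q, I) = I*q
W = 2/21067 (W = 2/(-9 + (196 - 87*(-240))) = 2/(-9 + (196 + 20880)) = 2/(-9 + 21076) = 2/21067 ≈ 9.4935e-5)
N(E((-1 + 1) + 1, 8), 162) - W = 162*((-1 + 1) + 1) - 1*2/21067 = 162*(0 + 1) - 2/21067 = 162*1 - 2/21067 = 162 - 2/21067 = 3412852/21067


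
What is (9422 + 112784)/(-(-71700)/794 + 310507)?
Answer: 48515782/123307129 ≈ 0.39345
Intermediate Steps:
(9422 + 112784)/(-(-71700)/794 + 310507) = 122206/(-(-71700)/794 + 310507) = 122206/(-239*(-150/397) + 310507) = 122206/(35850/397 + 310507) = 122206/(123307129/397) = 122206*(397/123307129) = 48515782/123307129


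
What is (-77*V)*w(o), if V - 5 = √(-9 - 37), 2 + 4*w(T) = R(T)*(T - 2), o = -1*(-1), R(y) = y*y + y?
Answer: 385 + 77*I*√46 ≈ 385.0 + 522.24*I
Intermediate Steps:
R(y) = y + y² (R(y) = y² + y = y + y²)
o = 1
w(T) = -½ + T*(1 + T)*(-2 + T)/4 (w(T) = -½ + ((T*(1 + T))*(T - 2))/4 = -½ + ((T*(1 + T))*(-2 + T))/4 = -½ + (T*(1 + T)*(-2 + T))/4 = -½ + T*(1 + T)*(-2 + T)/4)
V = 5 + I*√46 (V = 5 + √(-9 - 37) = 5 + √(-46) = 5 + I*√46 ≈ 5.0 + 6.7823*I)
(-77*V)*w(o) = (-77*(5 + I*√46))*(-½ - ½*1 - ¼*1² + (¼)*1³) = (-385 - 77*I*√46)*(-½ - ½ - ¼*1 + (¼)*1) = (-385 - 77*I*√46)*(-½ - ½ - ¼ + ¼) = (-385 - 77*I*√46)*(-1) = 385 + 77*I*√46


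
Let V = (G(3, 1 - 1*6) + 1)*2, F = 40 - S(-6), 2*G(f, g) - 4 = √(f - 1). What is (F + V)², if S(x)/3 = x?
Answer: (64 + √2)² ≈ 4279.0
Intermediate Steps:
G(f, g) = 2 + √(-1 + f)/2 (G(f, g) = 2 + √(f - 1)/2 = 2 + √(-1 + f)/2)
S(x) = 3*x
F = 58 (F = 40 - 3*(-6) = 40 - 1*(-18) = 40 + 18 = 58)
V = 6 + √2 (V = ((2 + √(-1 + 3)/2) + 1)*2 = ((2 + √2/2) + 1)*2 = (3 + √2/2)*2 = 6 + √2 ≈ 7.4142)
(F + V)² = (58 + (6 + √2))² = (64 + √2)²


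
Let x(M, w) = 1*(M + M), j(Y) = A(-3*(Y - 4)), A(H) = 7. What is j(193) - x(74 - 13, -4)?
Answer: -115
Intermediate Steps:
j(Y) = 7
x(M, w) = 2*M (x(M, w) = 1*(2*M) = 2*M)
j(193) - x(74 - 13, -4) = 7 - 2*(74 - 13) = 7 - 2*61 = 7 - 1*122 = 7 - 122 = -115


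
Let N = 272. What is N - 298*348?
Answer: -103432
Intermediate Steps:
N - 298*348 = 272 - 298*348 = 272 - 103704 = -103432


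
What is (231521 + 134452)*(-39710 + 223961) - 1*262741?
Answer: 67430628482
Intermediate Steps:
(231521 + 134452)*(-39710 + 223961) - 1*262741 = 365973*184251 - 262741 = 67430891223 - 262741 = 67430628482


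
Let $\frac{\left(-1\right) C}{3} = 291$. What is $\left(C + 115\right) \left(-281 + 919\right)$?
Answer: $-483604$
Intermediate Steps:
$C = -873$ ($C = \left(-3\right) 291 = -873$)
$\left(C + 115\right) \left(-281 + 919\right) = \left(-873 + 115\right) \left(-281 + 919\right) = \left(-758\right) 638 = -483604$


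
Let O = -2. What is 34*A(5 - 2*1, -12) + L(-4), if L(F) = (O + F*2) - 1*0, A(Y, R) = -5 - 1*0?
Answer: -180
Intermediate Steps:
A(Y, R) = -5 (A(Y, R) = -5 + 0 = -5)
L(F) = -2 + 2*F (L(F) = (-2 + F*2) - 1*0 = (-2 + 2*F) + 0 = -2 + 2*F)
34*A(5 - 2*1, -12) + L(-4) = 34*(-5) + (-2 + 2*(-4)) = -170 + (-2 - 8) = -170 - 10 = -180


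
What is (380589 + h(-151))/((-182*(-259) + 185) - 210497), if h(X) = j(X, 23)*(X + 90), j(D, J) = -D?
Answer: -185689/81587 ≈ -2.2760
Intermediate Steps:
h(X) = -X*(90 + X) (h(X) = (-X)*(X + 90) = (-X)*(90 + X) = -X*(90 + X))
(380589 + h(-151))/((-182*(-259) + 185) - 210497) = (380589 - 1*(-151)*(90 - 151))/((-182*(-259) + 185) - 210497) = (380589 - 1*(-151)*(-61))/((47138 + 185) - 210497) = (380589 - 9211)/(47323 - 210497) = 371378/(-163174) = 371378*(-1/163174) = -185689/81587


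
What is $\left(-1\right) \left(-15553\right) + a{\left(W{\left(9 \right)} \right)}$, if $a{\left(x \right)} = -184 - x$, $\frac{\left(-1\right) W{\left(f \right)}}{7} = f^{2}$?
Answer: $15936$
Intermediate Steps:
$W{\left(f \right)} = - 7 f^{2}$
$\left(-1\right) \left(-15553\right) + a{\left(W{\left(9 \right)} \right)} = \left(-1\right) \left(-15553\right) - \left(184 - 7 \cdot 9^{2}\right) = 15553 - \left(184 - 567\right) = 15553 - -383 = 15553 + \left(-184 + 567\right) = 15553 + 383 = 15936$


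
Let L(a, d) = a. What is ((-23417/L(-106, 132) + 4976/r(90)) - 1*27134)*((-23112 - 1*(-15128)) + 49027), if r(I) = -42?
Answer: -823216620655/742 ≈ -1.1095e+9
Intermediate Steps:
((-23417/L(-106, 132) + 4976/r(90)) - 1*27134)*((-23112 - 1*(-15128)) + 49027) = ((-23417/(-106) + 4976/(-42)) - 1*27134)*((-23112 - 1*(-15128)) + 49027) = ((-23417*(-1/106) + 4976*(-1/42)) - 27134)*((-23112 + 15128) + 49027) = ((23417/106 - 2488/21) - 27134)*(-7984 + 49027) = (228029/2226 - 27134)*41043 = -60172255/2226*41043 = -823216620655/742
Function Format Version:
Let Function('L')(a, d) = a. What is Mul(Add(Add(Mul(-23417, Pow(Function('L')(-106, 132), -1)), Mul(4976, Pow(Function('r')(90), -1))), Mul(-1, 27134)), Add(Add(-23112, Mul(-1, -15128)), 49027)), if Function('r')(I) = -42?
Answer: Rational(-823216620655, 742) ≈ -1.1095e+9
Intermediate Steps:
Mul(Add(Add(Mul(-23417, Pow(Function('L')(-106, 132), -1)), Mul(4976, Pow(Function('r')(90), -1))), Mul(-1, 27134)), Add(Add(-23112, Mul(-1, -15128)), 49027)) = Mul(Add(Add(Mul(-23417, Pow(-106, -1)), Mul(4976, Pow(-42, -1))), Mul(-1, 27134)), Add(Add(-23112, Mul(-1, -15128)), 49027)) = Mul(Add(Add(Mul(-23417, Rational(-1, 106)), Mul(4976, Rational(-1, 42))), -27134), Add(Add(-23112, 15128), 49027)) = Mul(Add(Add(Rational(23417, 106), Rational(-2488, 21)), -27134), Add(-7984, 49027)) = Mul(Add(Rational(228029, 2226), -27134), 41043) = Mul(Rational(-60172255, 2226), 41043) = Rational(-823216620655, 742)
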